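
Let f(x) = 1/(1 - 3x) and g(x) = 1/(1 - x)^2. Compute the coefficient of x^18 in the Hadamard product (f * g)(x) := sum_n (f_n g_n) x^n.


f has coefficients f_k = 3^k. For g = 1/(1 - x)^2 the coefficient is g_k = C(k + 1, 1) = k + 1. The Hadamard coefficient is (f * g)_k = 3^k * (k + 1).
For k = 18: 3^18 * 19 = 387420489 * 19 = 7360989291.

7360989291


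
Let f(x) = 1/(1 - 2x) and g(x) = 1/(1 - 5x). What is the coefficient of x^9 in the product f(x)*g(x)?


The coefficient of x^n in f*g is the Cauchy product: sum_{k=0}^{n} a^k * b^(n-k).
With a=2, b=5, n=9:
sum_{k=0}^{9} 2^k * 5^(9-k)
= 3254867

3254867


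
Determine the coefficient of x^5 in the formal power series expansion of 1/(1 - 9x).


The geometric series identity gives 1/(1 - c x) = sum_{k>=0} c^k x^k, so the coefficient of x^k is c^k.
Here c = 9 and k = 5.
Computing: 9^5 = 59049

59049


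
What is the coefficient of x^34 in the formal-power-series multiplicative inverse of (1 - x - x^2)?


Let the inverse be f(x) = sum_{k>=0} a_k x^k. From f(x) * (1 - x - x^2) = 1 and matching coefficients:
 x^0: a_0 = 1.
 x^1: a_1 - a_0 = 0, so a_1 = 1.
 x^k (k >= 2): a_k - a_{k-1} - a_{k-2} = 0, i.e. a_k = a_{k-1} + a_{k-2}.
This is the Fibonacci-type recurrence shifted so that a_0 = a_1 = 1.
Iterating: a_0=1, a_1=1, a_2=2, a_3=3, a_4=5, a_5=8, a_6=13, a_7=21, a_8=34, a_9=55, ...
a_34 = 9227465.

9227465


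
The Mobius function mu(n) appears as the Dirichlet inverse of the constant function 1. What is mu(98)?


98 has a squared prime factor, so mu(98) = 0.
Factorization reveals a repeated prime.

0


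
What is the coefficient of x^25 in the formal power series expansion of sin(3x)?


The Maclaurin series is sin(t) = sum_{k>=0} (-1)^k t^(2k+1) / (2k+1)!, so substituting t = 3x, only odd powers of x are nonzero, with coefficient of x^(2k+1) equal to (-1)^k 3^(2k+1) / (2k+1)!.
Write 25 = 2*12 + 1, giving the coefficient (-1)^12 * 3^25 / 25! = 847288609443/15511210043330985984000000 = 14348907/262683704098816000000.

14348907/262683704098816000000


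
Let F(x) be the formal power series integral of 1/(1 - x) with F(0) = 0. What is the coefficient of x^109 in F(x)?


1/(1 - x) = sum_{k>=0} x^k. Integrating termwise and using F(0) = 0 gives
F(x) = sum_{k>=0} x^(k+1) / (k+1) = sum_{m>=1} x^m / m = -ln(1 - x).
So the coefficient of x^109 is 1/109 = 1/109.

1/109


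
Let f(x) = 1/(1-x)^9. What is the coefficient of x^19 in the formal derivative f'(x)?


Differentiate: d/dx [ 1/(1-x)^r ] = r / (1-x)^(r+1).
Here r = 9, so f'(x) = 9 / (1-x)^10.
The expansion of 1/(1-x)^(r+1) has coefficient of x^n equal to C(n+r, r).
So the coefficient of x^19 in f'(x) is
9 * C(28, 9) = 9 * 6906900 = 62162100

62162100


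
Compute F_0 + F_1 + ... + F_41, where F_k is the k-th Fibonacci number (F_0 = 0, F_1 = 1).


Use the identity sum_{k=0}^{N} F_k = F_{N+2} - 1 (which follows from F_{k+2} - F_{k+1} = F_k). Then
sum_{k=0}^{41} F_k = (F_{43} - 1) - (F_{1} - 1) = F_{43} - F_{1}.
Computing: F_{43} = 433494437, F_{1} = 1, so
Sum = 433494437 - 1 = 433494436.

433494436


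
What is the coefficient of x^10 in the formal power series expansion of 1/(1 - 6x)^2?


The general identity 1/(1 - c x)^r = sum_{k>=0} c^k C(k + r - 1, r - 1) x^k follows by substituting y = c x into 1/(1 - y)^r = sum_{k>=0} C(k + r - 1, r - 1) y^k.
For c = 6, r = 2, k = 10:
6^10 * C(11, 1) = 60466176 * 11 = 665127936.

665127936


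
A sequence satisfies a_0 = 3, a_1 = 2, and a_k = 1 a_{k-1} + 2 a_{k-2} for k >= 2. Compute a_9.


The characteristic equation is t^2 - 1 t - 2 = 0, with roots r_1 = 2 and r_2 = -1 (so c_1 = r_1 + r_2, c_2 = -r_1 r_2 as required).
One can use the closed form a_n = A r_1^n + B r_2^n, but direct iteration is more reliable:
a_0 = 3, a_1 = 2, a_2 = 8, a_3 = 12, a_4 = 28, a_5 = 52, a_6 = 108, a_7 = 212, a_8 = 428, a_9 = 852.
So a_9 = 852.

852


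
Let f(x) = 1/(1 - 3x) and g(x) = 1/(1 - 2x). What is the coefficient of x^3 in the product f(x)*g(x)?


The coefficient of x^n in f*g is the Cauchy product: sum_{k=0}^{n} a^k * b^(n-k).
With a=3, b=2, n=3:
sum_{k=0}^{3} 3^k * 2^(3-k)
= 65

65


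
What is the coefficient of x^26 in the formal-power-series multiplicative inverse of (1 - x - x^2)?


Let the inverse be f(x) = sum_{k>=0} a_k x^k. From f(x) * (1 - x - x^2) = 1 and matching coefficients:
 x^0: a_0 = 1.
 x^1: a_1 - a_0 = 0, so a_1 = 1.
 x^k (k >= 2): a_k - a_{k-1} - a_{k-2} = 0, i.e. a_k = a_{k-1} + a_{k-2}.
This is the Fibonacci-type recurrence shifted so that a_0 = a_1 = 1.
Iterating: a_0=1, a_1=1, a_2=2, a_3=3, a_4=5, a_5=8, a_6=13, a_7=21, a_8=34, a_9=55, ...
a_26 = 196418.

196418


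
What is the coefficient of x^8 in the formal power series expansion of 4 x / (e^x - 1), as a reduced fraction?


The exponential generating function for Bernoulli numbers is
x / (e^x - 1) = sum_{k>=0} B_k x^k / k!.
So the coefficient of x^8 in 4 x / (e^x - 1) is 4 B_8 / 8!.
Computing: B_8 = -1/30, 8! = 40320, giving
4 * -1/30 / 40320 = -1/302400.

-1/302400


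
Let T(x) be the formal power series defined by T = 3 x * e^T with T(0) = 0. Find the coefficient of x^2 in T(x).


Apply the Lagrange inversion formula: if T = 3 x * phi(T) with phi(t) = e^t, then
[x^n] T = 3^n * (1/n) [t^(n-1)] phi(t)^n = 3^n * (1/n) [t^(n-1)] e^(n t) = 3^n * (1/n) * n^(n-1) / (n-1)! = 3^n * n^(n-1) / n!.
When c = 1 this is the Cayley count of rooted labeled trees on n vertices, divided by n!.
For n = 2: 3^2 * 2^1 / 2! = 9 * 2/2 = 9.

9


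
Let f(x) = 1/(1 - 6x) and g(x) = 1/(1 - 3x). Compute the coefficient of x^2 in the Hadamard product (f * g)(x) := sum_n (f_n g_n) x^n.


f has coefficients f_k = 6^k and g has coefficients g_k = 3^k, so the Hadamard product has coefficient (f*g)_k = 6^k * 3^k = 18^k.
For k = 2: 18^2 = 324.

324


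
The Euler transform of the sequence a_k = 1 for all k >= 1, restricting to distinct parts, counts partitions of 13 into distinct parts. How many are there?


Partitions of 13 into distinct parts can be computed via generating function.
Product (1+x)(1+x^2)(1+x^3)...
The coefficient of x^13 = 18

18


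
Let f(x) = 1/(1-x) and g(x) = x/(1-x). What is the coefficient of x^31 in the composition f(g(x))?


First simplify the composition: f(g(x)) = 1/(1 - x/(1-x)) = (1-x)/((1-x) - x) = (1-x)/(1-2x).
Now extract the coefficient. Write (1-x)/(1-2x) = 1/(1-2x) - x/(1-2x).
The coefficient of x^n in 1/(1-2x) is 2^n, and in x/(1-2x) is 2^(n-1) (for n >= 1).
So the coefficient of x^31 is 2^31 - 2^30 = 2147483648 - 1073741824 = 1073741824.

1073741824


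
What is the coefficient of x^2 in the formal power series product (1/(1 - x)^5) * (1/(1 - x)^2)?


Combine the factors: (1/(1 - x)^5) * (1/(1 - x)^2) = 1/(1 - x)^7.
Then use 1/(1 - x)^r = sum_{k>=0} C(k + r - 1, r - 1) x^k with r = 7 and k = 2:
C(8, 6) = 28.

28


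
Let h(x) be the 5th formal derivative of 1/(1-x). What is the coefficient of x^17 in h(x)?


Differentiating 5 times: d^5/dx^5 [1/(1-x)] = 5!/(1-x)^6.
The expansion 1/(1-x)^6 = sum_{k>=0} C(k+5, 5) x^k, so the coefficient of x^n in 5!/(1-x)^6 is 5! * C(n+5, 5).
For n = 17: 120 * C(22, 5) = 120 * 26334 = 3160080

3160080


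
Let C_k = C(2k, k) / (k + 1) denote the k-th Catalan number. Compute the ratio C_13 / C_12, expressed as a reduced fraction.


Using C_k = (2k)! / (k! (k+1)!), the ratio C_{k+1}/C_k simplifies to
C_{k+1}/C_k = [(2k+2)! / ((k+1)! (k+2)!)] * [k! (k+1)! / (2k)!]
 = (2k+2)(2k+1) / ((k+1)(k+2)) = 2(2k+1) / (k+2).
For k = 12: 2(2*12 + 1) / (12 + 2) = 50/14 = 25/7.

25/7


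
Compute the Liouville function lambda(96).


The Liouville function is lambda(k) = (-1)^Omega(k), where Omega(k) counts the prime factors of k with multiplicity.
Factoring: 96 = 2 * 2 * 2 * 2 * 2 * 3, so Omega(96) = 6.
lambda(96) = (-1)^6 = 1.

1


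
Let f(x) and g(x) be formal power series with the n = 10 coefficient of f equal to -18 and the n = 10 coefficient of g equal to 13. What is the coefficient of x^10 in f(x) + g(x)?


Addition of formal power series is termwise.
The coefficient of x^10 in f + g = -18 + 13
= -5

-5


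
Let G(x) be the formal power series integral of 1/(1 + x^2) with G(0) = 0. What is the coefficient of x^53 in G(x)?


1/(1 + x^2) = sum_{j>=0} (-1)^j x^(2j). Integrating termwise with G(0) = 0:
G(x) = sum_{j>=0} (-1)^j x^(2j+1) / (2j+1) = arctan(x).
Only odd powers are nonzero. For x^53 write 53 = 2*26 + 1, giving
(-1)^26 / 53 = 1/53 = 1/53.

1/53


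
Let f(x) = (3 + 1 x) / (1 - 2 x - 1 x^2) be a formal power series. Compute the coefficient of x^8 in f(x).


Write f(x) = sum_{k>=0} a_k x^k. Multiplying both sides by 1 - 2 x - 1 x^2 gives
(1 - 2 x - 1 x^2) sum_{k>=0} a_k x^k = 3 + 1 x.
Matching coefficients:
 x^0: a_0 = 3
 x^1: a_1 - 2 a_0 = 1  =>  a_1 = 2*3 + 1 = 7
 x^k (k >= 2): a_k = 2 a_{k-1} + 1 a_{k-2}.
Iterating: a_2 = 17, a_3 = 41, a_4 = 99, a_5 = 239, a_6 = 577, a_7 = 1393, a_8 = 3363.
So the coefficient of x^8 is 3363.

3363


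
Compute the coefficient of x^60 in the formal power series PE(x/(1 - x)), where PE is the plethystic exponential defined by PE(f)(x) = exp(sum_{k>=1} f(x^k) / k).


For f(x) = x/(1 - x) we have
sum_{k>=1} f(x^k) / k = sum_{k>=1} (1/k) * x^k / (1 - x^k) = sum_{k, m >= 1} x^(k m) / k,
which after exponentiating simplifies to
PE(x/(1 - x)) = prod_{k>=1} 1 / (1 - x^k).
This is the generating function for the partition function p(n), so the coefficient of x^60 is p(60).
Computing p(60) by dynamic programming over parts 1, 2, ..., 60: p(60) = 966467.

966467


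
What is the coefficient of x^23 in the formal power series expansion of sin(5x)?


The Maclaurin series is sin(t) = sum_{k>=0} (-1)^k t^(2k+1) / (2k+1)!, so substituting t = 5x, only odd powers of x are nonzero, with coefficient of x^(2k+1) equal to (-1)^k 5^(2k+1) / (2k+1)!.
Write 23 = 2*11 + 1, giving the coefficient (-1)^11 * 5^23 / 23! = -11920928955078125/25852016738884976640000 = -19073486328125/41363226782215962624.

-19073486328125/41363226782215962624


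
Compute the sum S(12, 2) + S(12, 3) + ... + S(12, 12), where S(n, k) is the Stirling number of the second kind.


By definition, S(n, k) counts partitions of an n-set into exactly k nonempty blocks.
Computing row n = 12 for k = 2..12:
S(12, k): 2047, 86526, 611501, 1379400, 1323652, 627396, 159027, 22275, 1705, 66, 1
Sum = 4213596.

4213596


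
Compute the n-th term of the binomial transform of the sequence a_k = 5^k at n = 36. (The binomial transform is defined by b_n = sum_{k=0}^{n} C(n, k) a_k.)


With a_k = 5^k, b_n = sum_{k=0}^{n} C(n, k) 5^k = (1 + 5)^n by the binomial theorem.
For n = 36: (1 + 5)^36 = 6^36 = 10314424798490535546171949056.

10314424798490535546171949056


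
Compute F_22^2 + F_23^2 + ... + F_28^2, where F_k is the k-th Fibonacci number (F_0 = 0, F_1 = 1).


There is a standard identity sum_{k=0}^{N} F_k^2 = F_N * F_{N+1} (proved inductively from the telescoping relation F_k^2 = F_k F_{k+1} - F_{k-1} F_k). Then
sum_{k=22}^{28} F_k^2 = F_28 F_29 - F_21 F_22.
Computing: F_28 = 317811, F_29 = 514229, F_21 = 10946, F_22 = 17711.
Sum = 317811 * 514229 - 10946 * 17711 = 163233768113.

163233768113


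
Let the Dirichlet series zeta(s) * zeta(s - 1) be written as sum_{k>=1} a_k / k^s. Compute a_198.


Convolution gives a_k = sum_{d | k} d * 1 = sum_{d | k} d = sigma(k), the sum of positive divisors of k.
For k = 198, the divisors are 1, 2, 3, 6, 9, 11, 18, 22, 33, 66, 99, 198, so
sigma(198) = 1 + 2 + 3 + 6 + 9 + 11 + 18 + 22 + 33 + 66 + 99 + 198 = 468.

468


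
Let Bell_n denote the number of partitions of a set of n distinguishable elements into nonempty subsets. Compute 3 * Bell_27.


Bell_27 can be computed from the Bell triangle or from Dobinski's identity Bell_n = (1/e) * sum_{k>=0} k^n / k!.
Computing Bell_27 = 545717047936059989389.
Then 3 * 545717047936059989389 = 1637151143808179968167.

1637151143808179968167


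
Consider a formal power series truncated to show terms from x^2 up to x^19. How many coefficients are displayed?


From x^2 to x^19 inclusive, the count is 19 - 2 + 1 = 18.

18


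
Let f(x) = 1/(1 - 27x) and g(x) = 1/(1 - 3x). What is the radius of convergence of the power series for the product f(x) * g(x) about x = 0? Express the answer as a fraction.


The radius of 1/(1 - 27x) is 1/27 (nearest singularity at x = 1/27), and the radius of 1/(1 - 3x) is 1/3.
The product f(x)*g(x) = 1/((1 - 27x)(1 - 3x)) has singularities at both 1/27 and 1/3, so its radius of convergence is the distance to the nearest one:
min(1/27, 1/3) = 1/27.

1/27


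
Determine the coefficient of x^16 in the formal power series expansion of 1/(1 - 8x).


The geometric series identity gives 1/(1 - c x) = sum_{k>=0} c^k x^k, so the coefficient of x^k is c^k.
Here c = 8 and k = 16.
Computing: 8^16 = 281474976710656

281474976710656


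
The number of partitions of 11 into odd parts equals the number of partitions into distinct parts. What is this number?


Computing partitions of 11 into odd parts (1, 3, 5, ...):
Using the generating function prod_{k>=0} 1/(1-x^(2k+1)),
the count is 12

12


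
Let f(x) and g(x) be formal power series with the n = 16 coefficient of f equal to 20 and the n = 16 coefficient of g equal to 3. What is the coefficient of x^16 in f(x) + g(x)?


Addition of formal power series is termwise.
The coefficient of x^16 in f + g = 20 + 3
= 23

23


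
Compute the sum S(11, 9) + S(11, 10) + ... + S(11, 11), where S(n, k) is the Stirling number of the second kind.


By definition, S(n, k) counts partitions of an n-set into exactly k nonempty blocks.
Computing row n = 11 for k = 9..11:
S(11, k): 1155, 55, 1
Sum = 1211.

1211


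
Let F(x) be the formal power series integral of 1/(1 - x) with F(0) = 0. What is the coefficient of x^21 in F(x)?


1/(1 - x) = sum_{k>=0} x^k. Integrating termwise and using F(0) = 0 gives
F(x) = sum_{k>=0} x^(k+1) / (k+1) = sum_{m>=1} x^m / m = -ln(1 - x).
So the coefficient of x^21 is 1/21 = 1/21.

1/21


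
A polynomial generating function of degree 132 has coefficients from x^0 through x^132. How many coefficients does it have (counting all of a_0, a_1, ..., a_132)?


A polynomial of degree 132 takes the form a_0 + a_1 x + ... + a_132 x^132.
The number of coefficients is 132 + 1 = 133.

133


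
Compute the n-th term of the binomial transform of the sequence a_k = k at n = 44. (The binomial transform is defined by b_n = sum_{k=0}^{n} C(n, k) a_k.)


With a_k = k, b_n = sum_{k=0}^{n} C(n, k) k. Using k * C(n, k) = n * C(n-1, k-1) gives b_n = n * sum_{k>=1} C(n-1, k-1) = n * 2^(n-1).
For n = 44: 44 * 2^43 = 44 * 8796093022208 = 387028092977152.

387028092977152


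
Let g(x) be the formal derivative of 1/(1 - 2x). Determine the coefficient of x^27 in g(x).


Differentiate termwise: d/dx sum_{k>=0} 2^k x^k = sum_{k>=1} k 2^k x^(k-1) = sum_{j>=0} (j+1) 2^(j+1) x^j.
Equivalently, d/dx [1/(1 - 2x)] = 2/(1 - 2x)^2.
For j = 27: 28 * 2^28 = 28 * 268435456 = 7516192768.

7516192768


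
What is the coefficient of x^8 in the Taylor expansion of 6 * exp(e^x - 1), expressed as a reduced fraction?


exp(e^x - 1) = sum_{k>=0} Bell_k x^k / k!, where Bell_k is the k-th Bell number.
So the coefficient of x^8 is 6 * Bell_8 / 8!.
Computing: Bell_8 = 4140 and 8! = 40320, giving
6 * 4140/40320 = 69/112.

69/112


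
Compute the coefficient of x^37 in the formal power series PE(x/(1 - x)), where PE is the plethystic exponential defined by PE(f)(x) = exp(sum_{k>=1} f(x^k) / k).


For f(x) = x/(1 - x) we have
sum_{k>=1} f(x^k) / k = sum_{k>=1} (1/k) * x^k / (1 - x^k) = sum_{k, m >= 1} x^(k m) / k,
which after exponentiating simplifies to
PE(x/(1 - x)) = prod_{k>=1} 1 / (1 - x^k).
This is the generating function for the partition function p(n), so the coefficient of x^37 is p(37).
Computing p(37) by dynamic programming over parts 1, 2, ..., 37: p(37) = 21637.

21637


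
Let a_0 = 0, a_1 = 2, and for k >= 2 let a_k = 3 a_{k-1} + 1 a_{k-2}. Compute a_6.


Iterating the recurrence forward:
a_0 = 0
a_1 = 2
a_2 = 3*2 + 1*0 = 6
a_3 = 3*6 + 1*2 = 20
a_4 = 3*20 + 1*6 = 66
a_5 = 3*66 + 1*20 = 218
a_6 = 3*218 + 1*66 = 720
So a_6 = 720.

720


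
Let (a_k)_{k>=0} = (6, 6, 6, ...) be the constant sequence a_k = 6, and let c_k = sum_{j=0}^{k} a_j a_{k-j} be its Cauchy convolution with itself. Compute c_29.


Since a_j = 6 for all j >= 0, the convolution sum becomes
c_k = sum_{j=0}^{k} 6 * 6 = 36 * (k + 1).
Equivalently, the generating function of (a_k) is 6/(1 - x) and its square is 36/(1 - x)^2 = sum_{k>=0} 36(k + 1) x^k.
For k = 29: 36 * 30 = 1080.

1080


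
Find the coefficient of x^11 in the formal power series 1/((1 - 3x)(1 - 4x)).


By partial fractions or Cauchy convolution:
The coefficient equals sum_{k=0}^{11} 3^k * 4^(11-k).
= 16245775

16245775


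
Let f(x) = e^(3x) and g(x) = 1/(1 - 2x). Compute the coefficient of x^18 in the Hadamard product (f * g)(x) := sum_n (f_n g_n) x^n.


Expanding: f_k = 3^k/k! (from e^(3x)) and g_k = 2^k (from 1/(1 - 2x)). So the Hadamard coefficient (f * g)_k = 3^k 2^k / k! = (6)^k / k!.
For k = 18: 6^18/18! = 101559956668416/6402373705728000 = 236196/14889875.

236196/14889875


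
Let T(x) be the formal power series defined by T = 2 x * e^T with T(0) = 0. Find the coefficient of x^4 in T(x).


Apply the Lagrange inversion formula: if T = 2 x * phi(T) with phi(t) = e^t, then
[x^n] T = 2^n * (1/n) [t^(n-1)] phi(t)^n = 2^n * (1/n) [t^(n-1)] e^(n t) = 2^n * (1/n) * n^(n-1) / (n-1)! = 2^n * n^(n-1) / n!.
When c = 1 this is the Cayley count of rooted labeled trees on n vertices, divided by n!.
For n = 4: 2^4 * 4^3 / 4! = 16 * 64/24 = 128/3.

128/3


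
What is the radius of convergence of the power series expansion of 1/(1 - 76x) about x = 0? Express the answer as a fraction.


Expanding 1/(1 - 76x) = sum_{k>=0} 76^k x^k, the series converges when |76x| < 1, i.e., |x| < 1/76.
So the radius of convergence is 1/76 = 1/76.

1/76


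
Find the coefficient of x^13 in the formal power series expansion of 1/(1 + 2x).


Write 1/(1 + c x) = 1/(1 - (-c) x) and apply the geometric-series identity
1/(1 - y) = sum_{k>=0} y^k to get 1/(1 + c x) = sum_{k>=0} (-c)^k x^k.
So the coefficient of x^k is (-c)^k = (-1)^k * c^k.
Here c = 2 and k = 13:
(-2)^13 = -1 * 8192 = -8192

-8192


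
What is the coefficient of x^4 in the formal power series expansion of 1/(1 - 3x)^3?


The general identity 1/(1 - c x)^r = sum_{k>=0} c^k C(k + r - 1, r - 1) x^k follows by substituting y = c x into 1/(1 - y)^r = sum_{k>=0} C(k + r - 1, r - 1) y^k.
For c = 3, r = 3, k = 4:
3^4 * C(6, 2) = 81 * 15 = 1215.

1215


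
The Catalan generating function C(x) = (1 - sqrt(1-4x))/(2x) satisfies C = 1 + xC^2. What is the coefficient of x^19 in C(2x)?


Substituting x -> 2x scales the n-th coefficient by 2^n, so [x^19] C(2x) = 2^19 * C_19.
C_19 = C(2*19, 19)/(20) = 35345263800/20 = 1767263190.
So 2^19 * 1767263190 = 524288 * 1767263190 = 926554883358720.

926554883358720


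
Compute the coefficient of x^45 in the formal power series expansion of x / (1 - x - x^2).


Let f(x) = sum_{k>=0} a_k x^k. Multiplying f(x) * (1 - x - x^2) = x and matching coefficients gives a_0 = 0, a_1 = 1, and a_k = a_{k-1} + a_{k-2} for k >= 2. These are the Fibonacci numbers F_k.
Iterating from F_0 = 0, F_1 = 1:
F_0=0, F_1=1, F_2=1, F_3=2, F_4=3, F_5=5, F_6=8, F_7=13, F_8=21, F_9=34, ...
F_45 = 1134903170.

1134903170


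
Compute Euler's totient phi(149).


phi(n) counts integers in [1, n] coprime to n. Using the multiplicative formula phi(n) = n * prod_{p | n} (1 - 1/p):
149 = 149, so
phi(149) = 149 * (1 - 1/149) = 148.

148


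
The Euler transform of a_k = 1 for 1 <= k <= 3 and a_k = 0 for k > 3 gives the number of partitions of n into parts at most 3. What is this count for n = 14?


Partitions of 14 into parts at most 3:
Using generating function (1-x)^(-1)(1-x^2)^(-1)(1-x^3)^(-1),
the coefficient of x^14 = 24

24


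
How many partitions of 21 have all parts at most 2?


Using the generating function (1-x)^(-1)(1-x^2)^(-1),
the coefficient of x^21 counts these restricted partitions.
Result = 11

11


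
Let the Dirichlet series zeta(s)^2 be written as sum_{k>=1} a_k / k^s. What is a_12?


The Dirichlet convolution of the constant function 1 with itself gives (1 * 1)(k) = sum_{d | k} 1 = d(k), the number of positive divisors of k.
Since zeta(s) = sum_{k>=1} 1/k^s, we have zeta(s)^2 = sum_{k>=1} d(k)/k^s, so a_k = d(k).
For k = 12: the divisors are 1, 2, 3, 4, 6, 12.
Count = 6.

6


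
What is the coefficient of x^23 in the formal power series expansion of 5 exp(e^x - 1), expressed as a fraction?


exp(e^x - 1) is the exponential generating function for the Bell numbers Bell_k: exp(e^x - 1) = sum_{k>=0} Bell_k x^k / k!.
So the coefficient of x^23 in 5 exp(e^x - 1) is 5 Bell_23 / 23!.
Computing: Bell_23 = 44152005855084346 and 23! = 25852016738884976640000, giving
5 * 44152005855084346/25852016738884976640000 = 22076002927542173/2585201673888497664000.

22076002927542173/2585201673888497664000


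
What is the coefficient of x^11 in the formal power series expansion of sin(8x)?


The Maclaurin series is sin(t) = sum_{k>=0} (-1)^k t^(2k+1) / (2k+1)!, so substituting t = 8x, only odd powers of x are nonzero, with coefficient of x^(2k+1) equal to (-1)^k 8^(2k+1) / (2k+1)!.
Write 11 = 2*5 + 1, giving the coefficient (-1)^5 * 8^11 / 11! = -8589934592/39916800 = -33554432/155925.

-33554432/155925


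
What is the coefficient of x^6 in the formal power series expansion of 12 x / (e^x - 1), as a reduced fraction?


The exponential generating function for Bernoulli numbers is
x / (e^x - 1) = sum_{k>=0} B_k x^k / k!.
So the coefficient of x^6 in 12 x / (e^x - 1) is 12 B_6 / 6!.
Computing: B_6 = 1/42, 6! = 720, giving
12 * 1/42 / 720 = 1/2520.

1/2520


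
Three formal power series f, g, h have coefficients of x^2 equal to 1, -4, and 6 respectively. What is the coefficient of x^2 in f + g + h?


Series addition is componentwise:
1 + -4 + 6
= 3

3


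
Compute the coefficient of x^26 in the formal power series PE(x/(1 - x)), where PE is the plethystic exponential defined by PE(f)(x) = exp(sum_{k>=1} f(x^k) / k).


For f(x) = x/(1 - x) we have
sum_{k>=1} f(x^k) / k = sum_{k>=1} (1/k) * x^k / (1 - x^k) = sum_{k, m >= 1} x^(k m) / k,
which after exponentiating simplifies to
PE(x/(1 - x)) = prod_{k>=1} 1 / (1 - x^k).
This is the generating function for the partition function p(n), so the coefficient of x^26 is p(26).
Computing p(26) by dynamic programming over parts 1, 2, ..., 26: p(26) = 2436.

2436


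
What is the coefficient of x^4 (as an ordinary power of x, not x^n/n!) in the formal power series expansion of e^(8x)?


The exponential series is e^y = sum_{k>=0} y^k / k!. Substituting y = 8x gives
e^(8x) = sum_{k>=0} 8^k x^k / k!.
So the coefficient of x^n is a^n/n! with a = 8, n = 4:
8^4 / 4! = 4096/24 = 512/3

512/3


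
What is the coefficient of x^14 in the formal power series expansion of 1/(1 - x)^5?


The expansion 1/(1 - x)^r = sum_{k>=0} C(k + r - 1, r - 1) x^k follows from the multiset / negative-binomial theorem (or from repeated differentiation of the geometric series).
For r = 5 and k = 14:
C(18, 4) = 6402373705728000 / (24 * 87178291200) = 3060.

3060


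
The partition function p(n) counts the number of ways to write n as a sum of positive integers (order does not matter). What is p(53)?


Using the generating function prod_{k>=1} 1/(1-x^k), we compute p(53).
By dynamic programming over parts 1 through 53:
p(53) = 329931

329931


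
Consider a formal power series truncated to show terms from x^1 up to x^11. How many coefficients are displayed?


From x^1 to x^11 inclusive, the count is 11 - 1 + 1 = 11.

11


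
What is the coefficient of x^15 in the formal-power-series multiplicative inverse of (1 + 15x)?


The inverse is 1/(1 + 15x). Apply the geometric identity 1/(1 - y) = sum_{k>=0} y^k with y = -15x:
1/(1 + 15x) = sum_{k>=0} (-15)^k x^k.
So the coefficient of x^15 is (-15)^15 = -437893890380859375.

-437893890380859375


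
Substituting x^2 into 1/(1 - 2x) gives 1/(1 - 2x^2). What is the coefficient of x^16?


The coefficient of x^(2m) in 1/(1 - 2x^2) is 2^m.
With n = 16 = 2*8, the coefficient is 2^8 = 256.

256


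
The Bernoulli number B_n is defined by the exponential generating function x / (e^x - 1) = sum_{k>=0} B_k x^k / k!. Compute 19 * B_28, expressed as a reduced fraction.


Bernoulli numbers can also be computed recursively via B_0 = 1 and sum_{j=0}^{m} C(m+1, j) B_j = 0 for m >= 1. Odd-index Bernoulli numbers vanish for k >= 3.
Computing B_28 = -23749461029/870, so 19 * B_28 = 19 * -23749461029/870 = -451239759551/870.

-451239759551/870


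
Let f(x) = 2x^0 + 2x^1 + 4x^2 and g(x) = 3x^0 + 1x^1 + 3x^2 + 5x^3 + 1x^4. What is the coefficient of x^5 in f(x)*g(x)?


Cauchy product at x^5:
2*1 + 4*5
= 22

22


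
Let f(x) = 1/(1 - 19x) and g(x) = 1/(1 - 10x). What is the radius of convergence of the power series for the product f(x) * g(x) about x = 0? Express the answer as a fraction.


The radius of 1/(1 - 19x) is 1/19 (nearest singularity at x = 1/19), and the radius of 1/(1 - 10x) is 1/10.
The product f(x)*g(x) = 1/((1 - 19x)(1 - 10x)) has singularities at both 1/19 and 1/10, so its radius of convergence is the distance to the nearest one:
min(1/19, 1/10) = 1/19.

1/19


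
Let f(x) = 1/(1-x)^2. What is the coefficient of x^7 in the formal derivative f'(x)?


Differentiate: d/dx [ 1/(1-x)^r ] = r / (1-x)^(r+1).
Here r = 2, so f'(x) = 2 / (1-x)^3.
The expansion of 1/(1-x)^(r+1) has coefficient of x^n equal to C(n+r, r).
So the coefficient of x^7 in f'(x) is
2 * C(9, 2) = 2 * 36 = 72

72


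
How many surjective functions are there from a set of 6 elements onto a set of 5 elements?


By inclusion-exclusion on which target elements are missed, the number of surjections from an n-set onto a k-set is
surj(n, k) = sum_{j=0}^{k} (-1)^j C(k, j) (k - j)^n.
Equivalently surj(n, k) = k! * S(n, k), where S(n, k) is the Stirling number of the second kind.
For n = 6, k = 5:
S(6, 5) = 15, so
surj = 5! * 15 = 120 * 15 = 1800.

1800


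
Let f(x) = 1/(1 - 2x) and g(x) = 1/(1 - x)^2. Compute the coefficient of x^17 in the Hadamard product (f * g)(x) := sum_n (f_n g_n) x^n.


f has coefficients f_k = 2^k. For g = 1/(1 - x)^2 the coefficient is g_k = C(k + 1, 1) = k + 1. The Hadamard coefficient is (f * g)_k = 2^k * (k + 1).
For k = 17: 2^17 * 18 = 131072 * 18 = 2359296.

2359296


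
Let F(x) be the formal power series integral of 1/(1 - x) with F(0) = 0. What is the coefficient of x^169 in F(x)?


1/(1 - x) = sum_{k>=0} x^k. Integrating termwise and using F(0) = 0 gives
F(x) = sum_{k>=0} x^(k+1) / (k+1) = sum_{m>=1} x^m / m = -ln(1 - x).
So the coefficient of x^169 is 1/169 = 1/169.

1/169


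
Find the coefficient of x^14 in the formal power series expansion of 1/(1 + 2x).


Write 1/(1 + c x) = 1/(1 - (-c) x) and apply the geometric-series identity
1/(1 - y) = sum_{k>=0} y^k to get 1/(1 + c x) = sum_{k>=0} (-c)^k x^k.
So the coefficient of x^k is (-c)^k = (-1)^k * c^k.
Here c = 2 and k = 14:
(-2)^14 = 1 * 16384 = 16384

16384


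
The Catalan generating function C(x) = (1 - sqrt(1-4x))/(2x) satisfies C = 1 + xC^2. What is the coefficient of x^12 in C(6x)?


Substituting x -> 6x scales the n-th coefficient by 6^n, so [x^12] C(6x) = 6^12 * C_12.
C_12 = C(2*12, 12)/(13) = 2704156/13 = 208012.
So 6^12 * 208012 = 2176782336 * 208012 = 452796847276032.

452796847276032


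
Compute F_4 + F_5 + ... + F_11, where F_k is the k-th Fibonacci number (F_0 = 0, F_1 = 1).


Use the identity sum_{k=0}^{N} F_k = F_{N+2} - 1 (which follows from F_{k+2} - F_{k+1} = F_k). Then
sum_{k=4}^{11} F_k = (F_{13} - 1) - (F_{5} - 1) = F_{13} - F_{5}.
Computing: F_{13} = 233, F_{5} = 5, so
Sum = 233 - 5 = 228.

228


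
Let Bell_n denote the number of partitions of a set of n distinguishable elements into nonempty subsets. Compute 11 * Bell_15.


Bell_15 can be computed from the Bell triangle or from Dobinski's identity Bell_n = (1/e) * sum_{k>=0} k^n / k!.
Computing Bell_15 = 1382958545.
Then 11 * 1382958545 = 15212543995.

15212543995


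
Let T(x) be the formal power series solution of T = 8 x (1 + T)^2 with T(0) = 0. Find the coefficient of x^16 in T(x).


Apply the Lagrange inversion formula: if T = 8 x * phi(T) with phi(t) = (1 + t)^2, then [x^n] T = 8^n * (1/n) [t^(n-1)] phi(t)^n = 8^n * (1/n) [t^(n-1)] (1 + t)^(2n) = 8^n * (1/n) C(2n, n-1).
Using the identity C(2n, n-1) = C(2n, n) * n / (n+1), the unscaled factor equals C(2n, n) / (n+1) = C_n, the n-th Catalan number.
For n = 16: C_16 = C(32, 16) / 17 = 601080390/17 = 35357670.
With the 8^16 = 281474976710656 factor, the coefficient is 281474976710656 * 35357670 = 9952299339793060331520.

9952299339793060331520


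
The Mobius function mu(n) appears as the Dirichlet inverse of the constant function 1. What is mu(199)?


199 = 199 (all distinct primes).
mu(199) = (-1)^1 = -1

-1


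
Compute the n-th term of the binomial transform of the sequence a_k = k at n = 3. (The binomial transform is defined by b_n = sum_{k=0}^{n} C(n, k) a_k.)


With a_k = k, b_n = sum_{k=0}^{n} C(n, k) k. Using k * C(n, k) = n * C(n-1, k-1) gives b_n = n * sum_{k>=1} C(n-1, k-1) = n * 2^(n-1).
For n = 3: 3 * 2^2 = 3 * 4 = 12.

12


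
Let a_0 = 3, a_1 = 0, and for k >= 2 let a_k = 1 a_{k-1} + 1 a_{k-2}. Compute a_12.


Iterating the recurrence forward:
a_0 = 3
a_1 = 0
a_2 = 1*0 + 1*3 = 3
a_3 = 1*3 + 1*0 = 3
a_4 = 1*3 + 1*3 = 6
a_5 = 1*6 + 1*3 = 9
a_6 = 1*9 + 1*6 = 15
a_7 = 1*15 + 1*9 = 24
a_8 = 1*24 + 1*15 = 39
a_9 = 1*39 + 1*24 = 63
a_10 = 1*63 + 1*39 = 102
a_11 = 1*102 + 1*63 = 165
a_12 = 1*165 + 1*102 = 267
So a_12 = 267.

267


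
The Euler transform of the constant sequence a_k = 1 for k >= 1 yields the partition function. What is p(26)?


The Euler transform converts the sequence a_k = 1 into the number of integer partitions.
Using the recurrence or dynamic programming:
p(26) = 2436

2436


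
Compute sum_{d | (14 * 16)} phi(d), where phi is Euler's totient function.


First, 14 * 16 = 224. One classical identity is sum_{d | n} phi(d) = n (each k in [1, n] has a unique gcd with n, and among the k's with gcd(k, n) = n/d there are phi(d) of them). So the sum equals 224. We also verify directly:
Divisors of 224: 1, 2, 4, 7, 8, 14, 16, 28, 32, 56, 112, 224.
phi values: 1, 1, 2, 6, 4, 6, 8, 12, 16, 24, 48, 96.
Sum = 224.

224


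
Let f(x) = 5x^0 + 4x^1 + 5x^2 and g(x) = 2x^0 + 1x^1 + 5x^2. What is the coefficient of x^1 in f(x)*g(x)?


Cauchy product at x^1:
5*1 + 4*2
= 13

13


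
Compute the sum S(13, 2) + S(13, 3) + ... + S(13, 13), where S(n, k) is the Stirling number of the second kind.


By definition, S(n, k) counts partitions of an n-set into exactly k nonempty blocks.
Computing row n = 13 for k = 2..13:
S(13, k): 4095, 261625, 2532530, 7508501, 9321312, 5715424, 1899612, 359502, 39325, 2431, 78, 1
Sum = 27644436.

27644436


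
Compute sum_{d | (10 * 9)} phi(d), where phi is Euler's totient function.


First, 10 * 9 = 90. One classical identity is sum_{d | n} phi(d) = n (each k in [1, n] has a unique gcd with n, and among the k's with gcd(k, n) = n/d there are phi(d) of them). So the sum equals 90. We also verify directly:
Divisors of 90: 1, 2, 3, 5, 6, 9, 10, 15, 18, 30, 45, 90.
phi values: 1, 1, 2, 4, 2, 6, 4, 8, 6, 8, 24, 24.
Sum = 90.

90


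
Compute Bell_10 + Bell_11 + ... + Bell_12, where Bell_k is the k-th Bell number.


Recall Bell_k counts set partitions of a k-set (with Bell_0 = 1 by convention).
Bell_10 through Bell_12: 115975, 678570, 4213597
Sum = 115975 + 678570 + 4213597 = 5008142.

5008142


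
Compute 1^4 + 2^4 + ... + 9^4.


This power sum has a closed form given by Faulhaber's formula
sum_{k=1}^{m} k^p = (1 / (p + 1)) * sum_{j=0}^{p} C(p + 1, j) B_j m^(p + 1 - j),
but for small m direct computation is fastest:
1 + 16 + 81 + 256 + 625 + 1296 + 2401 + 4096 + 6561 = 15333.

15333


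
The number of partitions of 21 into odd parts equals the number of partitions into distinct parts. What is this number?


Computing partitions of 21 into odd parts (1, 3, 5, ...):
Using the generating function prod_{k>=0} 1/(1-x^(2k+1)),
the count is 76

76


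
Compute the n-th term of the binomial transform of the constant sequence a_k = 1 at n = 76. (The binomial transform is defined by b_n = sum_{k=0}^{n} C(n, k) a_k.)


With a_k = 1 for all k, b_n = sum_{k=0}^{n} C(n, k) = 2^n by the binomial theorem.
For n = 76: 2^76 = 75557863725914323419136.

75557863725914323419136


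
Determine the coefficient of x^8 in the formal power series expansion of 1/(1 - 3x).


The geometric series identity gives 1/(1 - c x) = sum_{k>=0} c^k x^k, so the coefficient of x^k is c^k.
Here c = 3 and k = 8.
Computing: 3^8 = 6561

6561


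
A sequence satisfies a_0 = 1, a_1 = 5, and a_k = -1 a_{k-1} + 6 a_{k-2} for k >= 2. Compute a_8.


The characteristic equation is t^2 + 1 t - 6 = 0, with roots r_1 = 2 and r_2 = -3 (so c_1 = r_1 + r_2, c_2 = -r_1 r_2 as required).
One can use the closed form a_n = A r_1^n + B r_2^n, but direct iteration is more reliable:
a_0 = 1, a_1 = 5, a_2 = 1, a_3 = 29, a_4 = -23, a_5 = 197, a_6 = -335, a_7 = 1517, a_8 = -3527.
So a_8 = -3527.

-3527


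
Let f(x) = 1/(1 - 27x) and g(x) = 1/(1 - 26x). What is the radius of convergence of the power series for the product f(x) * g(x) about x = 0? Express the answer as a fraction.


The radius of 1/(1 - 27x) is 1/27 (nearest singularity at x = 1/27), and the radius of 1/(1 - 26x) is 1/26.
The product f(x)*g(x) = 1/((1 - 27x)(1 - 26x)) has singularities at both 1/27 and 1/26, so its radius of convergence is the distance to the nearest one:
min(1/27, 1/26) = 1/27.

1/27


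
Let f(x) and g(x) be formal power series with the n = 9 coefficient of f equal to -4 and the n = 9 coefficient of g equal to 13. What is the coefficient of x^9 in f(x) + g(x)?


Addition of formal power series is termwise.
The coefficient of x^9 in f + g = -4 + 13
= 9

9


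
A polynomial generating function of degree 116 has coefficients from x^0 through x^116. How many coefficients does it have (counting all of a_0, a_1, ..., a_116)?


A polynomial of degree 116 takes the form a_0 + a_1 x + ... + a_116 x^116.
The number of coefficients is 116 + 1 = 117.

117


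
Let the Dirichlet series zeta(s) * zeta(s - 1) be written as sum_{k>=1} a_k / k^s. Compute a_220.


Convolution gives a_k = sum_{d | k} d * 1 = sum_{d | k} d = sigma(k), the sum of positive divisors of k.
For k = 220, the divisors are 1, 2, 4, 5, 10, 11, 20, 22, 44, 55, 110, 220, so
sigma(220) = 1 + 2 + 4 + 5 + 10 + 11 + 20 + 22 + 44 + 55 + 110 + 220 = 504.

504


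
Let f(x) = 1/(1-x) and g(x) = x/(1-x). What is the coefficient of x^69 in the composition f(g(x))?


First simplify the composition: f(g(x)) = 1/(1 - x/(1-x)) = (1-x)/((1-x) - x) = (1-x)/(1-2x).
Now extract the coefficient. Write (1-x)/(1-2x) = 1/(1-2x) - x/(1-2x).
The coefficient of x^n in 1/(1-2x) is 2^n, and in x/(1-2x) is 2^(n-1) (for n >= 1).
So the coefficient of x^69 is 2^69 - 2^68 = 590295810358705651712 - 295147905179352825856 = 295147905179352825856.

295147905179352825856


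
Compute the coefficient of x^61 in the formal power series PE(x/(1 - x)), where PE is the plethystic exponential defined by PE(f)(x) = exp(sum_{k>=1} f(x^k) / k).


For f(x) = x/(1 - x) we have
sum_{k>=1} f(x^k) / k = sum_{k>=1} (1/k) * x^k / (1 - x^k) = sum_{k, m >= 1} x^(k m) / k,
which after exponentiating simplifies to
PE(x/(1 - x)) = prod_{k>=1} 1 / (1 - x^k).
This is the generating function for the partition function p(n), so the coefficient of x^61 is p(61).
Computing p(61) by dynamic programming over parts 1, 2, ..., 61: p(61) = 1121505.

1121505


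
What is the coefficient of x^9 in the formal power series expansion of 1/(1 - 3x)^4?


The general identity 1/(1 - c x)^r = sum_{k>=0} c^k C(k + r - 1, r - 1) x^k follows by substituting y = c x into 1/(1 - y)^r = sum_{k>=0} C(k + r - 1, r - 1) y^k.
For c = 3, r = 4, k = 9:
3^9 * C(12, 3) = 19683 * 220 = 4330260.

4330260


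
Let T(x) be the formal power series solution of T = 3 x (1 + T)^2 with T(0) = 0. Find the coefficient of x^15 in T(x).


Apply the Lagrange inversion formula: if T = 3 x * phi(T) with phi(t) = (1 + t)^2, then [x^n] T = 3^n * (1/n) [t^(n-1)] phi(t)^n = 3^n * (1/n) [t^(n-1)] (1 + t)^(2n) = 3^n * (1/n) C(2n, n-1).
Using the identity C(2n, n-1) = C(2n, n) * n / (n+1), the unscaled factor equals C(2n, n) / (n+1) = C_n, the n-th Catalan number.
For n = 15: C_15 = C(30, 15) / 16 = 155117520/16 = 9694845.
With the 3^15 = 14348907 factor, the coefficient is 14348907 * 9694845 = 139110429284415.

139110429284415


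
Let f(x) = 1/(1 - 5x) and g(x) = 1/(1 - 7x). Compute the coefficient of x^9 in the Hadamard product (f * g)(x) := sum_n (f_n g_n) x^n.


f has coefficients f_k = 5^k and g has coefficients g_k = 7^k, so the Hadamard product has coefficient (f*g)_k = 5^k * 7^k = 35^k.
For k = 9: 35^9 = 78815638671875.

78815638671875


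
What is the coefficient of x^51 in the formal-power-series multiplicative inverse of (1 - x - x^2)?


Let the inverse be f(x) = sum_{k>=0} a_k x^k. From f(x) * (1 - x - x^2) = 1 and matching coefficients:
 x^0: a_0 = 1.
 x^1: a_1 - a_0 = 0, so a_1 = 1.
 x^k (k >= 2): a_k - a_{k-1} - a_{k-2} = 0, i.e. a_k = a_{k-1} + a_{k-2}.
This is the Fibonacci-type recurrence shifted so that a_0 = a_1 = 1.
Iterating: a_0=1, a_1=1, a_2=2, a_3=3, a_4=5, a_5=8, a_6=13, a_7=21, a_8=34, a_9=55, ...
a_51 = 32951280099.

32951280099


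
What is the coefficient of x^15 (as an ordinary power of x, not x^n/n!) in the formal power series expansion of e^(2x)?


The exponential series is e^y = sum_{k>=0} y^k / k!. Substituting y = 2x gives
e^(2x) = sum_{k>=0} 2^k x^k / k!.
So the coefficient of x^n is a^n/n! with a = 2, n = 15:
2^15 / 15! = 32768/1307674368000 = 16/638512875

16/638512875


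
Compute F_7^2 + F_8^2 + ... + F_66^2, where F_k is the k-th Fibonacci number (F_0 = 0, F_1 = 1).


There is a standard identity sum_{k=0}^{N} F_k^2 = F_N * F_{N+1} (proved inductively from the telescoping relation F_k^2 = F_k F_{k+1} - F_{k-1} F_k). Then
sum_{k=7}^{66} F_k^2 = F_66 F_67 - F_6 F_7.
Computing: F_66 = 27777890035288, F_67 = 44945570212853, F_6 = 8, F_7 = 13.
Sum = 27777890035288 * 44945570212853 - 8 * 13 = 1248493106945946501841156560.

1248493106945946501841156560


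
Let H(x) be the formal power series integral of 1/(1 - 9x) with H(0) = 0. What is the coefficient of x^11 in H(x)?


1/(1 - 9x) = sum_{k>=0} 9^k x^k. Integrating termwise with H(0) = 0:
H(x) = sum_{k>=0} 9^k x^(k+1) / (k+1) = sum_{m>=1} 9^(m-1) x^m / m.
For m = 11: 9^10/11 = 3486784401/11 = 3486784401/11.

3486784401/11


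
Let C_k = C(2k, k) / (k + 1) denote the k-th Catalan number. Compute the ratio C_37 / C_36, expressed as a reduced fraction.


Using C_k = (2k)! / (k! (k+1)!), the ratio C_{k+1}/C_k simplifies to
C_{k+1}/C_k = [(2k+2)! / ((k+1)! (k+2)!)] * [k! (k+1)! / (2k)!]
 = (2k+2)(2k+1) / ((k+1)(k+2)) = 2(2k+1) / (k+2).
For k = 36: 2(2*36 + 1) / (36 + 2) = 146/38 = 73/19.

73/19


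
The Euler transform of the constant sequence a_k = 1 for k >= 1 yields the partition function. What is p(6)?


The Euler transform converts the sequence a_k = 1 into the number of integer partitions.
Using the recurrence or dynamic programming:
p(6) = 11

11


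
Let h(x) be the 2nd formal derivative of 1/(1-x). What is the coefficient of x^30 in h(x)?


Differentiating 2 times: d^2/dx^2 [1/(1-x)] = 2!/(1-x)^3.
The expansion 1/(1-x)^3 = sum_{k>=0} C(k+2, 2) x^k, so the coefficient of x^n in 2!/(1-x)^3 is 2! * C(n+2, 2).
For n = 30: 2 * C(32, 2) = 2 * 496 = 992

992


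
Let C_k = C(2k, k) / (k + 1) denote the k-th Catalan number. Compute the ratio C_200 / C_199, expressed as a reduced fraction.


Using C_k = (2k)! / (k! (k+1)!), the ratio C_{k+1}/C_k simplifies to
C_{k+1}/C_k = [(2k+2)! / ((k+1)! (k+2)!)] * [k! (k+1)! / (2k)!]
 = (2k+2)(2k+1) / ((k+1)(k+2)) = 2(2k+1) / (k+2).
For k = 199: 2(2*199 + 1) / (199 + 2) = 798/201 = 266/67.

266/67
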